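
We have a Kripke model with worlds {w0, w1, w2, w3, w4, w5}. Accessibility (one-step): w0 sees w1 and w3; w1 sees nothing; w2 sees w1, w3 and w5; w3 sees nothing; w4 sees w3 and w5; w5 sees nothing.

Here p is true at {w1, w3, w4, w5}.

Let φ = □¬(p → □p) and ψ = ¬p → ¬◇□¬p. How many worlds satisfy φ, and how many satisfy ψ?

3 and 4

For □¬(p → □p):
w0: successors {w1, w3}; ¬(p → □p) there: w1:F, w3:F. ✗
w1: no successors, so □¬(p → □p) holds vacuously. ✓
w2: successors {w1, w3, w5}; ¬(p → □p) there: w1:F, w3:F, w5:F. ✗
w3: no successors, so □¬(p → □p) holds vacuously. ✓
w4: successors {w3, w5}; ¬(p → □p) there: w3:F, w5:F. ✗
w5: no successors, so □¬(p → □p) holds vacuously. ✓
— 3 worlds.
For ¬p → ¬◇□¬p:
w0: ¬p is T, ¬◇□¬p is F. ✗
w1: ¬p is F, ¬◇□¬p is T. ✓
w2: ¬p is T, ¬◇□¬p is F. ✗
w3: ¬p is F, ¬◇□¬p is T. ✓
w4: ¬p is F, ¬◇□¬p is F. ✓
w5: ¬p is F, ¬◇□¬p is T. ✓
— 4 worlds.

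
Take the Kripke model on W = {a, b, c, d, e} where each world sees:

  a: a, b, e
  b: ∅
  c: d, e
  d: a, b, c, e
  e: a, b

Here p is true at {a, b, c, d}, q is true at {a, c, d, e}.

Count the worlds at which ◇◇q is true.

4

a: successors {a, b, e}; ◇q there: a:T, b:F, e:T. ✓
b: no successors, so ◇◇q fails. ✗
c: successors {d, e}; ◇q there: d:T, e:T. ✓
d: successors {a, b, c, e}; ◇q there: a:T, b:F, c:T, e:T. ✓
e: successors {a, b}; ◇q there: a:T, b:F. ✓
Satisfying worlds: {a, c, d, e}.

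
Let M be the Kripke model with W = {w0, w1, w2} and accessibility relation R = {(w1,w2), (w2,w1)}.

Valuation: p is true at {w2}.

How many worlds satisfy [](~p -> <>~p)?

2

w0: no successors, so [](~p -> <>~p) holds vacuously. ✓
w1: successors {w2}; ~p -> <>~p there: w2:T. ✓
w2: successors {w1}; ~p -> <>~p there: w1:F. ✗
Satisfying worlds: {w0, w1}.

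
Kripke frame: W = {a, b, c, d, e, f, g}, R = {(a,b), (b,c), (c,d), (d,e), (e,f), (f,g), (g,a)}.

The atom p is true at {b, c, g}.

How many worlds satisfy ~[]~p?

3

a: []~p is F. ✓
b: []~p is F. ✓
c: []~p is T. ✗
d: []~p is T. ✗
e: []~p is T. ✗
f: []~p is F. ✓
g: []~p is T. ✗
Satisfying worlds: {a, b, f}.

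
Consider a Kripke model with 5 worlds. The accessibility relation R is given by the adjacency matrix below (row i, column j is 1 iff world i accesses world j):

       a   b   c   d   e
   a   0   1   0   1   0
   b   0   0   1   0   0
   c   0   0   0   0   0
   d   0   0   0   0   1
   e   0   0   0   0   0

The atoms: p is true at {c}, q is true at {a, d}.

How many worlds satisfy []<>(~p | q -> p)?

2

a: successors {b, d}; <>(~p | q -> p) there: b:T, d:F. ✗
b: successors {c}; <>(~p | q -> p) there: c:F. ✗
c: no successors, so []<>(~p | q -> p) holds vacuously. ✓
d: successors {e}; <>(~p | q -> p) there: e:F. ✗
e: no successors, so []<>(~p | q -> p) holds vacuously. ✓
Satisfying worlds: {c, e}.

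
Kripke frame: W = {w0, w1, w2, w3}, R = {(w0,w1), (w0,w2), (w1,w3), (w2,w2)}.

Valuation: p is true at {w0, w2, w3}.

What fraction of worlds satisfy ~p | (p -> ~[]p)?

w0: ~p is F, p -> ~[]p is T. ✓
w1: ~p is T, p -> ~[]p is T. ✓
w2: ~p is F, p -> ~[]p is F. ✗
w3: ~p is F, p -> ~[]p is F. ✗
That's 2 of 4 worlds, so 2/4 = 1/2.

1/2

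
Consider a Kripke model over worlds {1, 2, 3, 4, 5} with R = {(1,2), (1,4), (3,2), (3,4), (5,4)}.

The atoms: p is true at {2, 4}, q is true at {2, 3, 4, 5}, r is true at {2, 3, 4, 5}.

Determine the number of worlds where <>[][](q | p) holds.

1: successors {2, 4}; [][](q | p) there: 2:T, 4:T. ✓
2: no successors, so <>[][](q | p) fails. ✗
3: successors {2, 4}; [][](q | p) there: 2:T, 4:T. ✓
4: no successors, so <>[][](q | p) fails. ✗
5: successors {4}; [][](q | p) there: 4:T. ✓
Satisfying worlds: {1, 3, 5}.

3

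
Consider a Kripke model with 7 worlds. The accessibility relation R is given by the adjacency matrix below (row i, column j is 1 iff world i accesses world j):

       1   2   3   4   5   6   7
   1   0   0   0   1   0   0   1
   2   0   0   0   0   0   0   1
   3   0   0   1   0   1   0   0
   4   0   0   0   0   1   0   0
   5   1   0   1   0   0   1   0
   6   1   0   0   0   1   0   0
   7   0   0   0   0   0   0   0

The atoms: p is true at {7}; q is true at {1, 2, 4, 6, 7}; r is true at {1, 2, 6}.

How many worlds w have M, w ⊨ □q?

1: successors {4, 7}; q there: 4:T, 7:T. ✓
2: successors {7}; q there: 7:T. ✓
3: successors {3, 5}; q there: 3:F, 5:F. ✗
4: successors {5}; q there: 5:F. ✗
5: successors {1, 3, 6}; q there: 1:T, 3:F, 6:T. ✗
6: successors {1, 5}; q there: 1:T, 5:F. ✗
7: no successors, so □q holds vacuously. ✓
Satisfying worlds: {1, 2, 7}.

3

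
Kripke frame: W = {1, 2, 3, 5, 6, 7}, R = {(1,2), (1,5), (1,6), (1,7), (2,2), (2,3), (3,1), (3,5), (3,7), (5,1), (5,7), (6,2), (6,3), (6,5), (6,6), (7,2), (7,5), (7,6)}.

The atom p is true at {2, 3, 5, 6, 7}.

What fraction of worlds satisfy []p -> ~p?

1/2

1: []p is T, ~p is T. ✓
2: []p is T, ~p is F. ✗
3: []p is F, ~p is F. ✓
5: []p is F, ~p is F. ✓
6: []p is T, ~p is F. ✗
7: []p is T, ~p is F. ✗
That's 3 of 6 worlds, so 3/6 = 1/2.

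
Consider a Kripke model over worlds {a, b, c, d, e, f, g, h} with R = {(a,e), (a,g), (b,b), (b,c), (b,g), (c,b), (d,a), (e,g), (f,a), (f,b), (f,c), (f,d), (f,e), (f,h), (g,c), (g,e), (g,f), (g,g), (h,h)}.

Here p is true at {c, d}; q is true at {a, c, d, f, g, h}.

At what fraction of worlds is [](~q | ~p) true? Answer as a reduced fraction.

5/8

a: successors {e, g}; ~q | ~p there: e:T, g:T. ✓
b: successors {b, c, g}; ~q | ~p there: b:T, c:F, g:T. ✗
c: successors {b}; ~q | ~p there: b:T. ✓
d: successors {a}; ~q | ~p there: a:T. ✓
e: successors {g}; ~q | ~p there: g:T. ✓
f: successors {a, b, c, d, e, h}; ~q | ~p there: a:T, b:T, c:F, d:F, e:T, h:T. ✗
g: successors {c, e, f, g}; ~q | ~p there: c:F, e:T, f:T, g:T. ✗
h: successors {h}; ~q | ~p there: h:T. ✓
That's 5 of 8 worlds, so 5/8.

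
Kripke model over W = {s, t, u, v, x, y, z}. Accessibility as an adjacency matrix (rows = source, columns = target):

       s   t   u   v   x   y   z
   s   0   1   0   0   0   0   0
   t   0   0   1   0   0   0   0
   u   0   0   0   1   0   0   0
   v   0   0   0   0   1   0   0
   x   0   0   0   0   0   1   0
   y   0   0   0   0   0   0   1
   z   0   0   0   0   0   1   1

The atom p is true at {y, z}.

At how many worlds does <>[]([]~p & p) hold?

s: successors {t}; []([]~p & p) there: t:F. ✗
t: successors {u}; []([]~p & p) there: u:F. ✗
u: successors {v}; []([]~p & p) there: v:F. ✗
v: successors {x}; []([]~p & p) there: x:F. ✗
x: successors {y}; []([]~p & p) there: y:F. ✗
y: successors {z}; []([]~p & p) there: z:F. ✗
z: successors {y, z}; []([]~p & p) there: y:F, z:F. ✗
Satisfying worlds: ∅.

0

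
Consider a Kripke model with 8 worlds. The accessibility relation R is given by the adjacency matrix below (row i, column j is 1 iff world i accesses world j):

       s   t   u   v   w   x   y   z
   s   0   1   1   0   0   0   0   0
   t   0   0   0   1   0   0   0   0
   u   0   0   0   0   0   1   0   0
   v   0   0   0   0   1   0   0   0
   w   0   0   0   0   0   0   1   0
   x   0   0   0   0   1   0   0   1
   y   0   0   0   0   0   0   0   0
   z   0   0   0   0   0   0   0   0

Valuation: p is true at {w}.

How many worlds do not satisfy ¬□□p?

s: □□p is F. ✓
t: □□p is T. ✗
u: □□p is F. ✓
v: □□p is F. ✓
w: □□p is T. ✗
x: □□p is F. ✓
y: □□p is T. ✗
z: □□p is T. ✗
Satisfying worlds: {s, u, v, x}.
So ¬□□p fails at the other 4 worlds.

4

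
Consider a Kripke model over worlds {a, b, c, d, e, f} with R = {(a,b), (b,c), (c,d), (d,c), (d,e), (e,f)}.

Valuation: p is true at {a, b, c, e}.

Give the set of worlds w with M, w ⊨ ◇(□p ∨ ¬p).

{a, c, e}

a: successors {b}; □p ∨ ¬p there: b:T. ✓
b: successors {c}; □p ∨ ¬p there: c:F. ✗
c: successors {d}; □p ∨ ¬p there: d:T. ✓
d: successors {c, e}; □p ∨ ¬p there: c:F, e:F. ✗
e: successors {f}; □p ∨ ¬p there: f:T. ✓
f: no successors, so ◇(□p ∨ ¬p) fails. ✗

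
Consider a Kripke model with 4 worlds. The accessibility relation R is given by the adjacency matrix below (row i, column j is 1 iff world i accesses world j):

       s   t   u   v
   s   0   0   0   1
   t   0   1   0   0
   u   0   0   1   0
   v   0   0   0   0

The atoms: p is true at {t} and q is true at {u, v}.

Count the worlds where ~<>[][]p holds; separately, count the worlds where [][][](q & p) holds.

For ~<>[][]p:
s: <>[][]p is T. ✗
t: <>[][]p is T. ✗
u: <>[][]p is F. ✓
v: <>[][]p is F. ✓
— 2 worlds.
For [][][](q & p):
s: successors {v}; [][](q & p) there: v:T. ✓
t: successors {t}; [][](q & p) there: t:F. ✗
u: successors {u}; [][](q & p) there: u:F. ✗
v: no successors, so [][][](q & p) holds vacuously. ✓
— 2 worlds.

2 and 2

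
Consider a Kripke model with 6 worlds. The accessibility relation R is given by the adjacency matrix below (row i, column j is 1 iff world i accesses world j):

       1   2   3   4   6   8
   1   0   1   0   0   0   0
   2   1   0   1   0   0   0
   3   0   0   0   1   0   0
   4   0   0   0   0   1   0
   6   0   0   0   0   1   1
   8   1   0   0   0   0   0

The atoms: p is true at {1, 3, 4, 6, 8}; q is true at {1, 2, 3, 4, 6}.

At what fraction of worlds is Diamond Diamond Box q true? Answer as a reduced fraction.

5/6

1: successors {2}; Diamond Box q there: 2:T. ✓
2: successors {1, 3}; Diamond Box q there: 1:T, 3:T. ✓
3: successors {4}; Diamond Box q there: 4:F. ✗
4: successors {6}; Diamond Box q there: 6:T. ✓
6: successors {6, 8}; Diamond Box q there: 6:T, 8:T. ✓
8: successors {1}; Diamond Box q there: 1:T. ✓
That's 5 of 6 worlds, so 5/6.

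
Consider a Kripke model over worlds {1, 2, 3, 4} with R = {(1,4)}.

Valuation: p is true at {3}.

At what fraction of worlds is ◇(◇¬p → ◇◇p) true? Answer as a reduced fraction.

1: successors {4}; ◇¬p → ◇◇p there: 4:T. ✓
2: no successors, so ◇(◇¬p → ◇◇p) fails. ✗
3: no successors, so ◇(◇¬p → ◇◇p) fails. ✗
4: no successors, so ◇(◇¬p → ◇◇p) fails. ✗
That's 1 of 4 worlds, so 1/4.

1/4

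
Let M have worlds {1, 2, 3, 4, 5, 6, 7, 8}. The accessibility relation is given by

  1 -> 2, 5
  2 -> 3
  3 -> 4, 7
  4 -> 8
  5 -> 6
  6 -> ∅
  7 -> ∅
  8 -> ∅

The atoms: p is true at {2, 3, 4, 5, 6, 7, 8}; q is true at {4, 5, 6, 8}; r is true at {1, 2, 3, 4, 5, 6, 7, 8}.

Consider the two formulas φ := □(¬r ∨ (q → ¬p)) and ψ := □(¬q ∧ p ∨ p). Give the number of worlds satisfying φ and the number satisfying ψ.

For □(¬r ∨ (q → ¬p)):
1: successors {2, 5}; ¬r ∨ (q → ¬p) there: 2:T, 5:F. ✗
2: successors {3}; ¬r ∨ (q → ¬p) there: 3:T. ✓
3: successors {4, 7}; ¬r ∨ (q → ¬p) there: 4:F, 7:T. ✗
4: successors {8}; ¬r ∨ (q → ¬p) there: 8:F. ✗
5: successors {6}; ¬r ∨ (q → ¬p) there: 6:F. ✗
6: no successors, so □(¬r ∨ (q → ¬p)) holds vacuously. ✓
7: no successors, so □(¬r ∨ (q → ¬p)) holds vacuously. ✓
8: no successors, so □(¬r ∨ (q → ¬p)) holds vacuously. ✓
— 4 worlds.
For □(¬q ∧ p ∨ p):
1: successors {2, 5}; ¬q ∧ p ∨ p there: 2:T, 5:T. ✓
2: successors {3}; ¬q ∧ p ∨ p there: 3:T. ✓
3: successors {4, 7}; ¬q ∧ p ∨ p there: 4:T, 7:T. ✓
4: successors {8}; ¬q ∧ p ∨ p there: 8:T. ✓
5: successors {6}; ¬q ∧ p ∨ p there: 6:T. ✓
6: no successors, so □(¬q ∧ p ∨ p) holds vacuously. ✓
7: no successors, so □(¬q ∧ p ∨ p) holds vacuously. ✓
8: no successors, so □(¬q ∧ p ∨ p) holds vacuously. ✓
— 8 worlds.

4 and 8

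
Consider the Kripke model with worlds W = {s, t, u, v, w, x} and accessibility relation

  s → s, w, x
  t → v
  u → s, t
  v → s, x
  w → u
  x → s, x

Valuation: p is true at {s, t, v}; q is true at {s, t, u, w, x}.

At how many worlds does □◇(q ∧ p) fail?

2

s: successors {s, w, x}; ◇(q ∧ p) there: s:T, w:F, x:T. ✗
t: successors {v}; ◇(q ∧ p) there: v:T. ✓
u: successors {s, t}; ◇(q ∧ p) there: s:T, t:F. ✗
v: successors {s, x}; ◇(q ∧ p) there: s:T, x:T. ✓
w: successors {u}; ◇(q ∧ p) there: u:T. ✓
x: successors {s, x}; ◇(q ∧ p) there: s:T, x:T. ✓
Satisfying worlds: {t, v, w, x}.
So □◇(q ∧ p) fails at the other 2 worlds.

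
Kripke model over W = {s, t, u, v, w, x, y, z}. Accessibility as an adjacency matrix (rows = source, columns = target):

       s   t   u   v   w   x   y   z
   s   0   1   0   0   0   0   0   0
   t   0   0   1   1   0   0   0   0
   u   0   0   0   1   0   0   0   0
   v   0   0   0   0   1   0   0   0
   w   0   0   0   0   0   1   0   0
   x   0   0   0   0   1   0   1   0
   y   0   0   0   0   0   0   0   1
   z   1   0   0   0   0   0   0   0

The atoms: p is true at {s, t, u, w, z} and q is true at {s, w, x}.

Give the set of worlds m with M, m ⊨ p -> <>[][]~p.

s: p is T, <>[][]~p is F. ✗
t: p is T, <>[][]~p is T. ✓
u: p is T, <>[][]~p is T. ✓
v: p is F, <>[][]~p is F. ✓
w: p is T, <>[][]~p is F. ✗
x: p is F, <>[][]~p is F. ✓
y: p is F, <>[][]~p is F. ✓
z: p is T, <>[][]~p is F. ✗

{t, u, v, x, y}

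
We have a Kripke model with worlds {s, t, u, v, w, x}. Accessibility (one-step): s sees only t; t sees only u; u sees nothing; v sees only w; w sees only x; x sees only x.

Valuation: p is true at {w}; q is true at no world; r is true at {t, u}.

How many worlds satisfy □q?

s: successors {t}; q there: t:F. ✗
t: successors {u}; q there: u:F. ✗
u: no successors, so □q holds vacuously. ✓
v: successors {w}; q there: w:F. ✗
w: successors {x}; q there: x:F. ✗
x: successors {x}; q there: x:F. ✗
Satisfying worlds: {u}.

1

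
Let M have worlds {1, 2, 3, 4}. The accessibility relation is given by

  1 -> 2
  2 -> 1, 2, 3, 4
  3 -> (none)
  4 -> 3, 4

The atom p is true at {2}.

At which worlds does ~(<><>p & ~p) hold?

1: <><>p & ~p is T. ✗
2: <><>p & ~p is F. ✓
3: <><>p & ~p is F. ✓
4: <><>p & ~p is F. ✓

{2, 3, 4}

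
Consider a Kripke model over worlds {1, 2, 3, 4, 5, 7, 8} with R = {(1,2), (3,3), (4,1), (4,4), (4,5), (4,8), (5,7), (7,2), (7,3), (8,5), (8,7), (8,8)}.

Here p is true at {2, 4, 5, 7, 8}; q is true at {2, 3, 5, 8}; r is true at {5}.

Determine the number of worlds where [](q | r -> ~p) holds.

1: successors {2}; q | r -> ~p there: 2:F. ✗
2: no successors, so [](q | r -> ~p) holds vacuously. ✓
3: successors {3}; q | r -> ~p there: 3:T. ✓
4: successors {1, 4, 5, 8}; q | r -> ~p there: 1:T, 4:T, 5:F, 8:F. ✗
5: successors {7}; q | r -> ~p there: 7:T. ✓
7: successors {2, 3}; q | r -> ~p there: 2:F, 3:T. ✗
8: successors {5, 7, 8}; q | r -> ~p there: 5:F, 7:T, 8:F. ✗
Satisfying worlds: {2, 3, 5}.

3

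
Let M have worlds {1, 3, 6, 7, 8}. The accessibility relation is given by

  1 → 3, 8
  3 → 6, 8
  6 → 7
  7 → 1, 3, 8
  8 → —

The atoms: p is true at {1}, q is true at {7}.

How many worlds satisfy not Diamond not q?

2

1: Diamond not q is T. ✗
3: Diamond not q is T. ✗
6: Diamond not q is F. ✓
7: Diamond not q is T. ✗
8: Diamond not q is F. ✓
Satisfying worlds: {6, 8}.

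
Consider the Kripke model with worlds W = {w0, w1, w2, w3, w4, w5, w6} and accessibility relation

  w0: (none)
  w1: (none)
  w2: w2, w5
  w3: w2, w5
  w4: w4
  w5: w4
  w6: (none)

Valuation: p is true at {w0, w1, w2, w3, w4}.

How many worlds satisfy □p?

w0: no successors, so □p holds vacuously. ✓
w1: no successors, so □p holds vacuously. ✓
w2: successors {w2, w5}; p there: w2:T, w5:F. ✗
w3: successors {w2, w5}; p there: w2:T, w5:F. ✗
w4: successors {w4}; p there: w4:T. ✓
w5: successors {w4}; p there: w4:T. ✓
w6: no successors, so □p holds vacuously. ✓
Satisfying worlds: {w0, w1, w4, w5, w6}.

5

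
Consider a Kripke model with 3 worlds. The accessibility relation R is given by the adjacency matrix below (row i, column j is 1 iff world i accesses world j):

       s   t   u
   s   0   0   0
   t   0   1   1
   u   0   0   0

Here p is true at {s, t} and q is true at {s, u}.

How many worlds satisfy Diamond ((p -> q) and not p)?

1

s: no successors, so Diamond ((p -> q) and not p) fails. ✗
t: successors {t, u}; (p -> q) and not p there: t:F, u:T. ✓
u: no successors, so Diamond ((p -> q) and not p) fails. ✗
Satisfying worlds: {t}.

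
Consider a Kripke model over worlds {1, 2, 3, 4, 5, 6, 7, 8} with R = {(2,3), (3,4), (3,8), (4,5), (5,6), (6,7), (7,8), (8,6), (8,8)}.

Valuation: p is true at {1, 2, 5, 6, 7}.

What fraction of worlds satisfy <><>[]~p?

1: no successors, so <><>[]~p fails. ✗
2: successors {3}; <>[]~p there: 3:F. ✗
3: successors {4, 8}; <>[]~p there: 4:F, 8:F. ✗
4: successors {5}; <>[]~p there: 5:F. ✗
5: successors {6}; <>[]~p there: 6:T. ✓
6: successors {7}; <>[]~p there: 7:F. ✗
7: successors {8}; <>[]~p there: 8:F. ✗
8: successors {6, 8}; <>[]~p there: 6:T, 8:F. ✓
That's 2 of 8 worlds, so 2/8 = 1/4.

1/4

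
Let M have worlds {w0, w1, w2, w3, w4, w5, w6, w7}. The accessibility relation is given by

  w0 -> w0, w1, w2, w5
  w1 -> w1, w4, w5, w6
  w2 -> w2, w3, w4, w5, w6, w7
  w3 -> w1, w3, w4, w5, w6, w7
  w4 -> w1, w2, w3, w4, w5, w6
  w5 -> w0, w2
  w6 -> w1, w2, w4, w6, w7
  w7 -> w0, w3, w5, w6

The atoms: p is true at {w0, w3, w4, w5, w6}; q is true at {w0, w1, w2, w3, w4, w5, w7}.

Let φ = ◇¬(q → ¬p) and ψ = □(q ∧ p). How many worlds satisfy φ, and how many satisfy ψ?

8 and 0

For ◇¬(q → ¬p):
w0: successors {w0, w1, w2, w5}; ¬(q → ¬p) there: w0:T, w1:F, w2:F, w5:T. ✓
w1: successors {w1, w4, w5, w6}; ¬(q → ¬p) there: w1:F, w4:T, w5:T, w6:F. ✓
w2: successors {w2, w3, w4, w5, w6, w7}; ¬(q → ¬p) there: w2:F, w3:T, w4:T, w5:T, w6:F, w7:F. ✓
w3: successors {w1, w3, w4, w5, w6, w7}; ¬(q → ¬p) there: w1:F, w3:T, w4:T, w5:T, w6:F, w7:F. ✓
w4: successors {w1, w2, w3, w4, w5, w6}; ¬(q → ¬p) there: w1:F, w2:F, w3:T, w4:T, w5:T, w6:F. ✓
w5: successors {w0, w2}; ¬(q → ¬p) there: w0:T, w2:F. ✓
w6: successors {w1, w2, w4, w6, w7}; ¬(q → ¬p) there: w1:F, w2:F, w4:T, w6:F, w7:F. ✓
w7: successors {w0, w3, w5, w6}; ¬(q → ¬p) there: w0:T, w3:T, w5:T, w6:F. ✓
— 8 worlds.
For □(q ∧ p):
w0: successors {w0, w1, w2, w5}; q ∧ p there: w0:T, w1:F, w2:F, w5:T. ✗
w1: successors {w1, w4, w5, w6}; q ∧ p there: w1:F, w4:T, w5:T, w6:F. ✗
w2: successors {w2, w3, w4, w5, w6, w7}; q ∧ p there: w2:F, w3:T, w4:T, w5:T, w6:F, w7:F. ✗
w3: successors {w1, w3, w4, w5, w6, w7}; q ∧ p there: w1:F, w3:T, w4:T, w5:T, w6:F, w7:F. ✗
w4: successors {w1, w2, w3, w4, w5, w6}; q ∧ p there: w1:F, w2:F, w3:T, w4:T, w5:T, w6:F. ✗
w5: successors {w0, w2}; q ∧ p there: w0:T, w2:F. ✗
w6: successors {w1, w2, w4, w6, w7}; q ∧ p there: w1:F, w2:F, w4:T, w6:F, w7:F. ✗
w7: successors {w0, w3, w5, w6}; q ∧ p there: w0:T, w3:T, w5:T, w6:F. ✗
— 0 worlds.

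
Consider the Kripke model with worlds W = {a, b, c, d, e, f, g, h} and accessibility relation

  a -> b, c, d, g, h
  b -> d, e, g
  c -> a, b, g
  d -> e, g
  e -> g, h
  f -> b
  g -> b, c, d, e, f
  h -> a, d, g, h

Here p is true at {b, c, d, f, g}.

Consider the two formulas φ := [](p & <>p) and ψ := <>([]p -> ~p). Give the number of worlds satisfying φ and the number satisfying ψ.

For [](p & <>p):
a: successors {b, c, d, g, h}; p & <>p there: b:T, c:T, d:T, g:T, h:F. ✗
b: successors {d, e, g}; p & <>p there: d:T, e:F, g:T. ✗
c: successors {a, b, g}; p & <>p there: a:F, b:T, g:T. ✗
d: successors {e, g}; p & <>p there: e:F, g:T. ✗
e: successors {g, h}; p & <>p there: g:T, h:F. ✗
f: successors {b}; p & <>p there: b:T. ✓
g: successors {b, c, d, e, f}; p & <>p there: b:T, c:T, d:T, e:F, f:T. ✗
h: successors {a, d, g, h}; p & <>p there: a:F, d:T, g:T, h:F. ✗
— 1 world.
For <>([]p -> ~p):
a: successors {b, c, d, g, h}; []p -> ~p there: b:T, c:T, d:T, g:T, h:T. ✓
b: successors {d, e, g}; []p -> ~p there: d:T, e:T, g:T. ✓
c: successors {a, b, g}; []p -> ~p there: a:T, b:T, g:T. ✓
d: successors {e, g}; []p -> ~p there: e:T, g:T. ✓
e: successors {g, h}; []p -> ~p there: g:T, h:T. ✓
f: successors {b}; []p -> ~p there: b:T. ✓
g: successors {b, c, d, e, f}; []p -> ~p there: b:T, c:T, d:T, e:T, f:F. ✓
h: successors {a, d, g, h}; []p -> ~p there: a:T, d:T, g:T, h:T. ✓
— 8 worlds.

1 and 8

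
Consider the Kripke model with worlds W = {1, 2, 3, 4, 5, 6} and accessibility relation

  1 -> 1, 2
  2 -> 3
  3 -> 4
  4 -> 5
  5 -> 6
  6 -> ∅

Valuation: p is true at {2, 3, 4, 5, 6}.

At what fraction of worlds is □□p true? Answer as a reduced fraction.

1: successors {1, 2}; □p there: 1:F, 2:T. ✗
2: successors {3}; □p there: 3:T. ✓
3: successors {4}; □p there: 4:T. ✓
4: successors {5}; □p there: 5:T. ✓
5: successors {6}; □p there: 6:T. ✓
6: no successors, so □□p holds vacuously. ✓
That's 5 of 6 worlds, so 5/6.

5/6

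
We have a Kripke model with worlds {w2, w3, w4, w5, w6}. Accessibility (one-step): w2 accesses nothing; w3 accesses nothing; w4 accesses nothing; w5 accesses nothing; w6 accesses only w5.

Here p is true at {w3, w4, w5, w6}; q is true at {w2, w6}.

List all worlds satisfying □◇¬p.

w2: no successors, so □◇¬p holds vacuously. ✓
w3: no successors, so □◇¬p holds vacuously. ✓
w4: no successors, so □◇¬p holds vacuously. ✓
w5: no successors, so □◇¬p holds vacuously. ✓
w6: successors {w5}; ◇¬p there: w5:F. ✗

{w2, w3, w4, w5}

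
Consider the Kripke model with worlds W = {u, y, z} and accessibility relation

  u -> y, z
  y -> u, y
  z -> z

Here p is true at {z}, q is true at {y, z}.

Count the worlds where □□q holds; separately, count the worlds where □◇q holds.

For □□q:
u: successors {y, z}; □q there: y:F, z:T. ✗
y: successors {u, y}; □q there: u:T, y:F. ✗
z: successors {z}; □q there: z:T. ✓
— 1 world.
For □◇q:
u: successors {y, z}; ◇q there: y:T, z:T. ✓
y: successors {u, y}; ◇q there: u:T, y:T. ✓
z: successors {z}; ◇q there: z:T. ✓
— 3 worlds.

1 and 3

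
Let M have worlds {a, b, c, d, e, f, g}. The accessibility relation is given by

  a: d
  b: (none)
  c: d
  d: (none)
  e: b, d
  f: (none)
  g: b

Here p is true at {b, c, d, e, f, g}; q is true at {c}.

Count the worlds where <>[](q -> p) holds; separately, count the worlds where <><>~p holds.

4 and 0

For <>[](q -> p):
a: successors {d}; [](q -> p) there: d:T. ✓
b: no successors, so <>[](q -> p) fails. ✗
c: successors {d}; [](q -> p) there: d:T. ✓
d: no successors, so <>[](q -> p) fails. ✗
e: successors {b, d}; [](q -> p) there: b:T, d:T. ✓
f: no successors, so <>[](q -> p) fails. ✗
g: successors {b}; [](q -> p) there: b:T. ✓
— 4 worlds.
For <><>~p:
a: successors {d}; <>~p there: d:F. ✗
b: no successors, so <><>~p fails. ✗
c: successors {d}; <>~p there: d:F. ✗
d: no successors, so <><>~p fails. ✗
e: successors {b, d}; <>~p there: b:F, d:F. ✗
f: no successors, so <><>~p fails. ✗
g: successors {b}; <>~p there: b:F. ✗
— 0 worlds.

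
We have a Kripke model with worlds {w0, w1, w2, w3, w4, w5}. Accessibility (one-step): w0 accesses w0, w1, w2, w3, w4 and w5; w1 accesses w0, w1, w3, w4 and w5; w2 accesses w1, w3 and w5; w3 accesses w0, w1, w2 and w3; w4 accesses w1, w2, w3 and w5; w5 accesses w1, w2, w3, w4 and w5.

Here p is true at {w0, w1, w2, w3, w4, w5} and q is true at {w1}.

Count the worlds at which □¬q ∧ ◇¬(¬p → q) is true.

w0: □¬q is F, ◇¬(¬p → q) is F. ✗
w1: □¬q is F, ◇¬(¬p → q) is F. ✗
w2: □¬q is F, ◇¬(¬p → q) is F. ✗
w3: □¬q is F, ◇¬(¬p → q) is F. ✗
w4: □¬q is F, ◇¬(¬p → q) is F. ✗
w5: □¬q is F, ◇¬(¬p → q) is F. ✗
Satisfying worlds: ∅.

0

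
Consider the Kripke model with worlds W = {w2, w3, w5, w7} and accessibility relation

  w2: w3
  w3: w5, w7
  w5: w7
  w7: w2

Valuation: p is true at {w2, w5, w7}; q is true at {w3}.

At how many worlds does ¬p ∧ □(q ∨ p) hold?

1

w2: ¬p is F, □(q ∨ p) is T. ✗
w3: ¬p is T, □(q ∨ p) is T. ✓
w5: ¬p is F, □(q ∨ p) is T. ✗
w7: ¬p is F, □(q ∨ p) is T. ✗
Satisfying worlds: {w3}.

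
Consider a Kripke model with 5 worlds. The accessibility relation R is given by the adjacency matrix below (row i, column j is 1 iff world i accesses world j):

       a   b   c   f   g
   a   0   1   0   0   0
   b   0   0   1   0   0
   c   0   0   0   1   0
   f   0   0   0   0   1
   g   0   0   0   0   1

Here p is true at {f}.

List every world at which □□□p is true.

a: successors {b}; □□p there: b:T. ✓
b: successors {c}; □□p there: c:F. ✗
c: successors {f}; □□p there: f:F. ✗
f: successors {g}; □□p there: g:F. ✗
g: successors {g}; □□p there: g:F. ✗

{a}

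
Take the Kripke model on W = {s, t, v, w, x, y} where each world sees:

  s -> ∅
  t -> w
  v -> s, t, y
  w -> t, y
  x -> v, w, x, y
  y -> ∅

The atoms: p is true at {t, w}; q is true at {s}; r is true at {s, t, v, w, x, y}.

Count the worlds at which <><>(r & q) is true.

s: no successors, so <><>(r & q) fails. ✗
t: successors {w}; <>(r & q) there: w:F. ✗
v: successors {s, t, y}; <>(r & q) there: s:F, t:F, y:F. ✗
w: successors {t, y}; <>(r & q) there: t:F, y:F. ✗
x: successors {v, w, x, y}; <>(r & q) there: v:T, w:F, x:F, y:F. ✓
y: no successors, so <><>(r & q) fails. ✗
Satisfying worlds: {x}.

1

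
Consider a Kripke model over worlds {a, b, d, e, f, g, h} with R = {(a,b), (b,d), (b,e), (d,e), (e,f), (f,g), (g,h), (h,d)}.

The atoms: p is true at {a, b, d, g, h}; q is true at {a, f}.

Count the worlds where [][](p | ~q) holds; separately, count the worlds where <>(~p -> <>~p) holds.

5 and 6

For [][](p | ~q):
a: successors {b}; [](p | ~q) there: b:T. ✓
b: successors {d, e}; [](p | ~q) there: d:T, e:F. ✗
d: successors {e}; [](p | ~q) there: e:F. ✗
e: successors {f}; [](p | ~q) there: f:T. ✓
f: successors {g}; [](p | ~q) there: g:T. ✓
g: successors {h}; [](p | ~q) there: h:T. ✓
h: successors {d}; [](p | ~q) there: d:T. ✓
— 5 worlds.
For <>(~p -> <>~p):
a: successors {b}; ~p -> <>~p there: b:T. ✓
b: successors {d, e}; ~p -> <>~p there: d:T, e:T. ✓
d: successors {e}; ~p -> <>~p there: e:T. ✓
e: successors {f}; ~p -> <>~p there: f:F. ✗
f: successors {g}; ~p -> <>~p there: g:T. ✓
g: successors {h}; ~p -> <>~p there: h:T. ✓
h: successors {d}; ~p -> <>~p there: d:T. ✓
— 6 worlds.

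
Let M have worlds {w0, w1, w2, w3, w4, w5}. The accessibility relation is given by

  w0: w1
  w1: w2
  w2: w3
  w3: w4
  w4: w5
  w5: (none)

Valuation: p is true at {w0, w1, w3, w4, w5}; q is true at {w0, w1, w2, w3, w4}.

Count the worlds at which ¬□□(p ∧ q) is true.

2

w0: □□(p ∧ q) is F. ✓
w1: □□(p ∧ q) is T. ✗
w2: □□(p ∧ q) is T. ✗
w3: □□(p ∧ q) is F. ✓
w4: □□(p ∧ q) is T. ✗
w5: □□(p ∧ q) is T. ✗
Satisfying worlds: {w0, w3}.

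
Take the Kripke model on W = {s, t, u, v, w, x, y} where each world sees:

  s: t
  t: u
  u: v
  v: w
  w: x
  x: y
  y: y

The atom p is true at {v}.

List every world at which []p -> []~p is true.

s: []p is F, []~p is T. ✓
t: []p is F, []~p is T. ✓
u: []p is T, []~p is F. ✗
v: []p is F, []~p is T. ✓
w: []p is F, []~p is T. ✓
x: []p is F, []~p is T. ✓
y: []p is F, []~p is T. ✓

{s, t, v, w, x, y}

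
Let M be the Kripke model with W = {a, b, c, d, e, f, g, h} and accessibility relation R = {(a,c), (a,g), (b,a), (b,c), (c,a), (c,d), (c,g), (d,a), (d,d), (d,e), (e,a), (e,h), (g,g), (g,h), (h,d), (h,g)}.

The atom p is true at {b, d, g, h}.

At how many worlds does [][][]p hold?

1

a: successors {c, g}; [][]p there: c:F, g:T. ✗
b: successors {a, c}; [][]p there: a:F, c:F. ✗
c: successors {a, d, g}; [][]p there: a:F, d:F, g:T. ✗
d: successors {a, d, e}; [][]p there: a:F, d:F, e:F. ✗
e: successors {a, h}; [][]p there: a:F, h:F. ✗
f: no successors, so [][][]p holds vacuously. ✓
g: successors {g, h}; [][]p there: g:T, h:F. ✗
h: successors {d, g}; [][]p there: d:F, g:T. ✗
Satisfying worlds: {f}.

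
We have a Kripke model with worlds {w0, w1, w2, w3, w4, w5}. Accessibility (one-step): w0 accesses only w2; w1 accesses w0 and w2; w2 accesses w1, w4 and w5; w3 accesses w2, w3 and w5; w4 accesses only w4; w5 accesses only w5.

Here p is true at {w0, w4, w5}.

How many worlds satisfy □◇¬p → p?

w0: □◇¬p is T, p is T. ✓
w1: □◇¬p is T, p is F. ✗
w2: □◇¬p is F, p is F. ✓
w3: □◇¬p is F, p is F. ✓
w4: □◇¬p is F, p is T. ✓
w5: □◇¬p is F, p is T. ✓
Satisfying worlds: {w0, w2, w3, w4, w5}.

5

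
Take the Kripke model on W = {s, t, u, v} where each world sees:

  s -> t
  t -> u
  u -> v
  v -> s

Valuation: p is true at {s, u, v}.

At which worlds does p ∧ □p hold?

{u, v}

s: p is T, □p is F. ✗
t: p is F, □p is T. ✗
u: p is T, □p is T. ✓
v: p is T, □p is T. ✓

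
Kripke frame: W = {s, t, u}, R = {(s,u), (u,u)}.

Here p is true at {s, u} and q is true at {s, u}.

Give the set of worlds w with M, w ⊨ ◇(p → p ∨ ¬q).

{s, u}

s: successors {u}; p → p ∨ ¬q there: u:T. ✓
t: no successors, so ◇(p → p ∨ ¬q) fails. ✗
u: successors {u}; p → p ∨ ¬q there: u:T. ✓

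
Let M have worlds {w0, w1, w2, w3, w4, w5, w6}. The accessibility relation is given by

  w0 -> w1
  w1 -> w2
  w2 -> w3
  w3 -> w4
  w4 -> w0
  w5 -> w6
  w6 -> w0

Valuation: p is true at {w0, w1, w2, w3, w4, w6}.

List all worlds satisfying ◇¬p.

w0: successors {w1}; ¬p there: w1:F. ✗
w1: successors {w2}; ¬p there: w2:F. ✗
w2: successors {w3}; ¬p there: w3:F. ✗
w3: successors {w4}; ¬p there: w4:F. ✗
w4: successors {w0}; ¬p there: w0:F. ✗
w5: successors {w6}; ¬p there: w6:F. ✗
w6: successors {w0}; ¬p there: w0:F. ✗

∅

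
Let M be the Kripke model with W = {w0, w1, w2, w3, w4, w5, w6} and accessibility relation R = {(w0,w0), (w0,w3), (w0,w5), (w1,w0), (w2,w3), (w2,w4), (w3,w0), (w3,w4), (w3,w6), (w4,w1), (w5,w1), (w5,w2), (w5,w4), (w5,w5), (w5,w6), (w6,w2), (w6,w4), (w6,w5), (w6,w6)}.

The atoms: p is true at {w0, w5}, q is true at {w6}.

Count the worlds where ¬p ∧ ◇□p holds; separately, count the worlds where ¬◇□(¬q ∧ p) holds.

1 and 5

For ¬p ∧ ◇□p:
w0: ¬p is F, ◇□p is F. ✗
w1: ¬p is T, ◇□p is F. ✗
w2: ¬p is T, ◇□p is F. ✗
w3: ¬p is T, ◇□p is F. ✗
w4: ¬p is T, ◇□p is T. ✓
w5: ¬p is F, ◇□p is T. ✗
w6: ¬p is T, ◇□p is F. ✗
— 1 world.
For ¬◇□(¬q ∧ p):
w0: ◇□(¬q ∧ p) is F. ✓
w1: ◇□(¬q ∧ p) is F. ✓
w2: ◇□(¬q ∧ p) is F. ✓
w3: ◇□(¬q ∧ p) is F. ✓
w4: ◇□(¬q ∧ p) is T. ✗
w5: ◇□(¬q ∧ p) is T. ✗
w6: ◇□(¬q ∧ p) is F. ✓
— 5 worlds.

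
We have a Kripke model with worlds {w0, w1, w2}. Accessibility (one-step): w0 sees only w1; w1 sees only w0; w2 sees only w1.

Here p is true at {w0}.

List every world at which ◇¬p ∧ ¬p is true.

{w2}

w0: ◇¬p is T, ¬p is F. ✗
w1: ◇¬p is F, ¬p is T. ✗
w2: ◇¬p is T, ¬p is T. ✓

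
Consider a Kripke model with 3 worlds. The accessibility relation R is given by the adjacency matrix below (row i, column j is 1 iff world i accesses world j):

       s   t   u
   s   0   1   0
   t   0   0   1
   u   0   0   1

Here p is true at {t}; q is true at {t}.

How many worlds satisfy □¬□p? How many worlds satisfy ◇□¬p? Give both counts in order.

For □¬□p:
s: successors {t}; ¬□p there: t:T. ✓
t: successors {u}; ¬□p there: u:T. ✓
u: successors {u}; ¬□p there: u:T. ✓
— 3 worlds.
For ◇□¬p:
s: successors {t}; □¬p there: t:T. ✓
t: successors {u}; □¬p there: u:T. ✓
u: successors {u}; □¬p there: u:T. ✓
— 3 worlds.

3 and 3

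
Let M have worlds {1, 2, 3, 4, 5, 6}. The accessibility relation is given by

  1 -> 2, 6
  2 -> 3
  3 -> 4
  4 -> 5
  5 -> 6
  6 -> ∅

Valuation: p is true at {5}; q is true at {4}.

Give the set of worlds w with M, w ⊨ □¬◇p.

1: successors {2, 6}; ¬◇p there: 2:T, 6:T. ✓
2: successors {3}; ¬◇p there: 3:T. ✓
3: successors {4}; ¬◇p there: 4:F. ✗
4: successors {5}; ¬◇p there: 5:T. ✓
5: successors {6}; ¬◇p there: 6:T. ✓
6: no successors, so □¬◇p holds vacuously. ✓

{1, 2, 4, 5, 6}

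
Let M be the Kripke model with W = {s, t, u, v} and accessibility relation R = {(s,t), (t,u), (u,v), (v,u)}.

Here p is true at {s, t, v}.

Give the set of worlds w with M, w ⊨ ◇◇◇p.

s: successors {t}; ◇◇p there: t:T. ✓
t: successors {u}; ◇◇p there: u:F. ✗
u: successors {v}; ◇◇p there: v:T. ✓
v: successors {u}; ◇◇p there: u:F. ✗

{s, u}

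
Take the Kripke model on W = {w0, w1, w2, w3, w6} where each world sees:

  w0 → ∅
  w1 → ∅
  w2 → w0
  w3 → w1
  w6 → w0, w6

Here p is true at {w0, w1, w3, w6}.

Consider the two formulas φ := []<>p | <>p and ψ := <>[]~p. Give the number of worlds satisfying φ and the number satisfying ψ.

For []<>p | <>p:
w0: []<>p is T, <>p is F. ✓
w1: []<>p is T, <>p is F. ✓
w2: []<>p is F, <>p is T. ✓
w3: []<>p is F, <>p is T. ✓
w6: []<>p is F, <>p is T. ✓
— 5 worlds.
For <>[]~p:
w0: no successors, so <>[]~p fails. ✗
w1: no successors, so <>[]~p fails. ✗
w2: successors {w0}; []~p there: w0:T. ✓
w3: successors {w1}; []~p there: w1:T. ✓
w6: successors {w0, w6}; []~p there: w0:T, w6:F. ✓
— 3 worlds.

5 and 3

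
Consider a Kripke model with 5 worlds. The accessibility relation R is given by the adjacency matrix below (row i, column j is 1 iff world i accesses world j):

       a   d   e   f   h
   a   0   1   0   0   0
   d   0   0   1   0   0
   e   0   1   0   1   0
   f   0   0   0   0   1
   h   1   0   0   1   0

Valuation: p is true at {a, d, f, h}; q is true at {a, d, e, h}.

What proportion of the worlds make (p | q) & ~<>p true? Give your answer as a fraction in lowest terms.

a: p | q is T, ~<>p is F. ✗
d: p | q is T, ~<>p is T. ✓
e: p | q is T, ~<>p is F. ✗
f: p | q is T, ~<>p is F. ✗
h: p | q is T, ~<>p is F. ✗
That's 1 of 5 worlds, so 1/5.

1/5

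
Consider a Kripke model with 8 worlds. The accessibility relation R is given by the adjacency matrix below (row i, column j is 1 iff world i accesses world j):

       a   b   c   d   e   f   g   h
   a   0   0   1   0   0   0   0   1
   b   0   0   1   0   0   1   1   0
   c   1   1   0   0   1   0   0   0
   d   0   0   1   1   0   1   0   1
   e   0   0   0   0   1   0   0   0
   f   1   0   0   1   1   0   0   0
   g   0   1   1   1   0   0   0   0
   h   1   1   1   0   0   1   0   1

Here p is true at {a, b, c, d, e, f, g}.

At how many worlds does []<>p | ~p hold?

a: []<>p is T, ~p is F. ✓
b: []<>p is T, ~p is F. ✓
c: []<>p is T, ~p is F. ✓
d: []<>p is T, ~p is F. ✓
e: []<>p is T, ~p is F. ✓
f: []<>p is T, ~p is F. ✓
g: []<>p is T, ~p is F. ✓
h: []<>p is T, ~p is T. ✓
Satisfying worlds: {a, b, c, d, e, f, g, h}.

8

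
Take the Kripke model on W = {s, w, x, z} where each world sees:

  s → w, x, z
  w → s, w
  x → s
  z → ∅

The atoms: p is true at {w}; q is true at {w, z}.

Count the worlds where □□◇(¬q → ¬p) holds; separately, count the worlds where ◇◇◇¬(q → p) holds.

2 and 2

For □□◇(¬q → ¬p):
s: successors {w, x, z}; □◇(¬q → ¬p) there: w:T, x:T, z:T. ✓
w: successors {s, w}; □◇(¬q → ¬p) there: s:F, w:T. ✗
x: successors {s}; □◇(¬q → ¬p) there: s:F. ✗
z: no successors, so □□◇(¬q → ¬p) holds vacuously. ✓
— 2 worlds.
For ◇◇◇¬(q → p):
s: successors {w, x, z}; ◇◇¬(q → p) there: w:T, x:T, z:F. ✓
w: successors {s, w}; ◇◇¬(q → p) there: s:F, w:T. ✓
x: successors {s}; ◇◇¬(q → p) there: s:F. ✗
z: no successors, so ◇◇◇¬(q → p) fails. ✗
— 2 worlds.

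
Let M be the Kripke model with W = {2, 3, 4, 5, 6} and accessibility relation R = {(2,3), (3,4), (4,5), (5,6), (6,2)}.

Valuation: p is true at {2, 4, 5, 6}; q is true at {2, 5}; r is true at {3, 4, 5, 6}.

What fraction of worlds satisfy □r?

2: successors {3}; r there: 3:T. ✓
3: successors {4}; r there: 4:T. ✓
4: successors {5}; r there: 5:T. ✓
5: successors {6}; r there: 6:T. ✓
6: successors {2}; r there: 2:F. ✗
That's 4 of 5 worlds, so 4/5.

4/5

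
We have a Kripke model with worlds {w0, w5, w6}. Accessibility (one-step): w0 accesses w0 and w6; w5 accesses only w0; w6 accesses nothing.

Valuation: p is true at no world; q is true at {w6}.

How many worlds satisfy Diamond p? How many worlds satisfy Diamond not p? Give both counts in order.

For Diamond p:
w0: successors {w0, w6}; p there: w0:F, w6:F. ✗
w5: successors {w0}; p there: w0:F. ✗
w6: no successors, so Diamond p fails. ✗
— 0 worlds.
For Diamond not p:
w0: successors {w0, w6}; not p there: w0:T, w6:T. ✓
w5: successors {w0}; not p there: w0:T. ✓
w6: no successors, so Diamond not p fails. ✗
— 2 worlds.

0 and 2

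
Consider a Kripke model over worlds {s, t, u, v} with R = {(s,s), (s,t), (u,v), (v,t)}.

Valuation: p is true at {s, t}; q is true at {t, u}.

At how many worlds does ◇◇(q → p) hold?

2

s: successors {s, t}; ◇(q → p) there: s:T, t:F. ✓
t: no successors, so ◇◇(q → p) fails. ✗
u: successors {v}; ◇(q → p) there: v:T. ✓
v: successors {t}; ◇(q → p) there: t:F. ✗
Satisfying worlds: {s, u}.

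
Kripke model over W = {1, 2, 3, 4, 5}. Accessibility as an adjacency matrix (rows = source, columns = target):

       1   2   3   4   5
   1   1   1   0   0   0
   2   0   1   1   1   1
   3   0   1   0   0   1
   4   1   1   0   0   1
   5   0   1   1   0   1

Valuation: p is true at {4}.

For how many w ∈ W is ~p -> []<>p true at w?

1: ~p is T, []<>p is F. ✗
2: ~p is T, []<>p is F. ✗
3: ~p is T, []<>p is F. ✗
4: ~p is F, []<>p is F. ✓
5: ~p is T, []<>p is F. ✗
Satisfying worlds: {4}.

1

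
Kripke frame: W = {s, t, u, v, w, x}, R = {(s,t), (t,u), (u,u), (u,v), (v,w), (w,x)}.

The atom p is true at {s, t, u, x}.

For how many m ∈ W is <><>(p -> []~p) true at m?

3

s: successors {t}; <>(p -> []~p) there: t:F. ✗
t: successors {u}; <>(p -> []~p) there: u:T. ✓
u: successors {u, v}; <>(p -> []~p) there: u:T, v:T. ✓
v: successors {w}; <>(p -> []~p) there: w:T. ✓
w: successors {x}; <>(p -> []~p) there: x:F. ✗
x: no successors, so <><>(p -> []~p) fails. ✗
Satisfying worlds: {t, u, v}.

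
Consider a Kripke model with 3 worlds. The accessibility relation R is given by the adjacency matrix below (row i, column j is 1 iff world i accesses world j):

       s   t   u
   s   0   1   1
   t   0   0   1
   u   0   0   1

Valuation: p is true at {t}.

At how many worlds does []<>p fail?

3

s: successors {t, u}; <>p there: t:F, u:F. ✗
t: successors {u}; <>p there: u:F. ✗
u: successors {u}; <>p there: u:F. ✗
Satisfying worlds: ∅.
So []<>p fails at the other 3 worlds.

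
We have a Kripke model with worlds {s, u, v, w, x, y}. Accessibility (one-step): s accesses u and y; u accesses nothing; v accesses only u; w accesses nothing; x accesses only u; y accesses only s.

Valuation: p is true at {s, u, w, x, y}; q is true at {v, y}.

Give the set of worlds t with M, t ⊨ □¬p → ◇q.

{s, v, x, y}

s: □¬p is F, ◇q is T. ✓
u: □¬p is T, ◇q is F. ✗
v: □¬p is F, ◇q is F. ✓
w: □¬p is T, ◇q is F. ✗
x: □¬p is F, ◇q is F. ✓
y: □¬p is F, ◇q is F. ✓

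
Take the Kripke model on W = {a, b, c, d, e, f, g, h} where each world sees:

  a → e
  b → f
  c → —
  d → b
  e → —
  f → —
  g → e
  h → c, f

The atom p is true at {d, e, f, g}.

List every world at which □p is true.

{a, b, c, e, f, g}

a: successors {e}; p there: e:T. ✓
b: successors {f}; p there: f:T. ✓
c: no successors, so □p holds vacuously. ✓
d: successors {b}; p there: b:F. ✗
e: no successors, so □p holds vacuously. ✓
f: no successors, so □p holds vacuously. ✓
g: successors {e}; p there: e:T. ✓
h: successors {c, f}; p there: c:F, f:T. ✗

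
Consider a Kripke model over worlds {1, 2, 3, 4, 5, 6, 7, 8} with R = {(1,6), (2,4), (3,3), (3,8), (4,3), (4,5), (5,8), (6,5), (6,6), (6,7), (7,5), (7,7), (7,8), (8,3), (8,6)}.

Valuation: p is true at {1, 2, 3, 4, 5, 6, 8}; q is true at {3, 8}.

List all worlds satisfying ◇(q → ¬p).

{1, 2, 4, 6, 7, 8}

1: successors {6}; q → ¬p there: 6:T. ✓
2: successors {4}; q → ¬p there: 4:T. ✓
3: successors {3, 8}; q → ¬p there: 3:F, 8:F. ✗
4: successors {3, 5}; q → ¬p there: 3:F, 5:T. ✓
5: successors {8}; q → ¬p there: 8:F. ✗
6: successors {5, 6, 7}; q → ¬p there: 5:T, 6:T, 7:T. ✓
7: successors {5, 7, 8}; q → ¬p there: 5:T, 7:T, 8:F. ✓
8: successors {3, 6}; q → ¬p there: 3:F, 6:T. ✓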